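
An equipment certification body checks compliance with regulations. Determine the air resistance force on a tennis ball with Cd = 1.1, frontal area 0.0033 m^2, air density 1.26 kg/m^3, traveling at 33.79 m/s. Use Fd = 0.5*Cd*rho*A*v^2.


Fd = 0.5 * Cd * rho * A * v^2
Fd = 0.5 * 1.1 * 1.26 * 0.0033 * 33.79^2
v^2 = 1141.7641
Fd = 0.5 * 1.1 * 1.26 * 0.0033 * 1141.7641 = 2.6111 N

2.6111 N


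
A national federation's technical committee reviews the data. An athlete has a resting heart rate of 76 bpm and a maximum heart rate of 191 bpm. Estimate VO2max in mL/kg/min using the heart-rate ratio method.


VO2max = 15.3 * HRmax / HRrest
VO2max = 15.3 * 191 / 76
VO2max = 2922.3 / 76 = 38.4513 mL/kg/min

38.4513 mL/kg/min


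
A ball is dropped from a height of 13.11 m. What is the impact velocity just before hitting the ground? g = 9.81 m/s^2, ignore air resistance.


v = sqrt(2 * g * h)
v = sqrt(2 * 9.81 * 13.11)
v = sqrt(257.2182) = 16.038 m/s

16.038 m/s


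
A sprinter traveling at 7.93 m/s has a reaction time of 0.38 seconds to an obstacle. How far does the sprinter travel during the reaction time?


d = v * t
d = 7.93 * 0.38
d = 3.0134 m

3.0134 m


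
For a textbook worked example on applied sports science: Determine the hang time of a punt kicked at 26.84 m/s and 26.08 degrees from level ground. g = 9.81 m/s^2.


T = 2*v*sin(theta)/g
sin(theta) = sin(26.08 deg) = 0.4396
T = 2*26.84*0.4396 / 9.81
T = 23.5991 / 9.81 = 2.4056 s

2.4056 s


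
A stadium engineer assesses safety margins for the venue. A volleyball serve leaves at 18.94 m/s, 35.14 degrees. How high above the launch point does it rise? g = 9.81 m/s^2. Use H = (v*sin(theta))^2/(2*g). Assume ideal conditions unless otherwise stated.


H = (v*sin(theta))^2 / (2*g)
vy = v*sin(theta) = 18.94 * sin(35.14 deg) = 10.9014 m/s
H = vy^2 / (2*g) = 118.8408 / (2*9.81)
H = 118.8408 / 19.62 = 6.0571 m

6.0571 m


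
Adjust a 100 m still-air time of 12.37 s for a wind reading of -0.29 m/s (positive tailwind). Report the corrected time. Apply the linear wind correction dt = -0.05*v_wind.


dt = -0.05 * v_wind = -0.05 * -0.29 = 0.0145 s
t_corrected = t_still + dt = 12.37 + (0.0145)
t_corrected = 12.3845 s

12.3845 s


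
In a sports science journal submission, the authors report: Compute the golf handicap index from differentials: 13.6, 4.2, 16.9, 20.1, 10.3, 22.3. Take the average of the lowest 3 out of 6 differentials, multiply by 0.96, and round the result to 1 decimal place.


All differentials: 13.6, 4.2, 16.9, 20.1, 10.3, 22.3
Sorted: 4.2, 10.3, 13.6, 16.9, 20.1, 22.3
Best 3: 4.2, 10.3, 13.6
Average of best = 28.1 / 3 = 9.3667
Raw index = 9.3667 * 0.96 = 8.992
Handicap index = round(8.992, 1) = 9.0

9.0


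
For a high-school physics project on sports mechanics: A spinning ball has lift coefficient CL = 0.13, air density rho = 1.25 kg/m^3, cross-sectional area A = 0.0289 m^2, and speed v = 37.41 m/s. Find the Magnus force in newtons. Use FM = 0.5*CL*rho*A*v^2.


FM = 0.5 * CL * rho * A * v^2
FM = 0.5 * 0.13 * 1.25 * 0.0289 * 37.41^2
v^2 = 1399.5081
FM = 0.5 * 0.13 * 1.25 * 0.0289 * 1399.5081 = 3.2862 N

3.2862 N


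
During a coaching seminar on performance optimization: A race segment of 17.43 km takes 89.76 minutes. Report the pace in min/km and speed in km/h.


Pace = time / distance = 89.76 min / 17.43 km = 5.1497 min/km
Speed = distance / time_in_hours = 17.43 / 1.496 hr
Speed = 11.6511 km/h

5.1497 min/km, 11.6511 km/h


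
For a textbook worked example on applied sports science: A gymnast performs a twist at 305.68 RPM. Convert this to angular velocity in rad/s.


omega = RPM * 2 * pi / 60
omega = 305.68 * 2 * 3.14159 / 60
omega = 1920.6441 / 60 = 32.0107 rad/s

32.0107 rad/s


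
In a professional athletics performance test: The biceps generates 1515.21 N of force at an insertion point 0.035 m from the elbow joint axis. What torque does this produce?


tau = F * d
tau = 1515.21 * 0.035
tau = 53.0324 N*m

53.0324 N*m


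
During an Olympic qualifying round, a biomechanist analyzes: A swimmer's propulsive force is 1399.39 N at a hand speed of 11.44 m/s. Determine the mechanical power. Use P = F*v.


P = F * v
P = 1399.39 * 11.44
P = 16009.0216 W

16009.0216 W


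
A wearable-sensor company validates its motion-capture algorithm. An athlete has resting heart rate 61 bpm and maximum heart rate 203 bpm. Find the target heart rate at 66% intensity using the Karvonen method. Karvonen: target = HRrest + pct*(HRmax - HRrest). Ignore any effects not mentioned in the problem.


Target = HRrest + pct*(HRmax - HRrest)
Heart rate reserve = HRmax - HRrest = 203 - 61 = 142 bpm
Fraction = 66% = 0.66
Target = 61 + 0.66 * 142
Target = 61 + 93.72 = 154.72 bpm

154.72 bpm


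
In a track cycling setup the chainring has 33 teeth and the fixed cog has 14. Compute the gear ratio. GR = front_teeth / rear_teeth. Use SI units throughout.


GR = front_teeth / rear_teeth
GR = 33 / 14
GR = 2.3571

2.3571


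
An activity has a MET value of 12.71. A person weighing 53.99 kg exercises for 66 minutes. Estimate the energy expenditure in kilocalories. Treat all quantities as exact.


kcal = MET * mass * time_hr
Convert time: 66 min = 1.1 hr
kcal = 12.71 * 53.99 * 1.1
kcal = 754.8342 kcal

754.8342 kcal


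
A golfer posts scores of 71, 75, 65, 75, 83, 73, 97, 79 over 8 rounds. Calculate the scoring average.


Average = sum / n
Sum = 618
Average = 618 / 8 = 77.25

77.25


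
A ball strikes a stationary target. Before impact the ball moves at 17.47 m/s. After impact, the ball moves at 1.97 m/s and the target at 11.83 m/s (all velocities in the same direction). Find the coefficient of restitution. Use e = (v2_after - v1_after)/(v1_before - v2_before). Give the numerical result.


e = (v2_after - v1_after) / (v1_before - v2_before)
Numerator = 11.83 - 1.97 = 9.86
Denominator = 17.47 - 0 = 17.47
e = 9.86 / 17.47 = 0.5644

0.5644


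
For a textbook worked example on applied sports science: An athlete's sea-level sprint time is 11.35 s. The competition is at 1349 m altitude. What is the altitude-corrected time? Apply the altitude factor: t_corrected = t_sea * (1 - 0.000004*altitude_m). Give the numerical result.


Correction factor = 1 - 0.000004 * 1349 = 0.994604
t_corrected = t_sea * factor = 11.35 * 0.994604
t_corrected = 11.2888 s

11.2888 s


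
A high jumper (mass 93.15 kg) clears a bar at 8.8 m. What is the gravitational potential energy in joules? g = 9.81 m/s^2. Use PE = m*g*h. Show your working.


PE = m * g * h
PE = 93.15 * 9.81 * 8.8
PE = 913.8015 * 8.8 = 8041.4532 J

8041.4532 J


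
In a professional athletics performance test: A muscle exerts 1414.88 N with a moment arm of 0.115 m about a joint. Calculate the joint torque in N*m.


tau = F * d
tau = 1414.88 * 0.115
tau = 162.7112 N*m

162.7112 N*m


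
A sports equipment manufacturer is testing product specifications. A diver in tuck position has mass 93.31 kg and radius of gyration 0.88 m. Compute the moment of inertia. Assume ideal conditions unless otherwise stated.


I = m * k^2
I = 93.31 * 0.88^2
I = 93.31 * 0.7744 = 72.2593 kg*m^2

72.2593 kg*m^2


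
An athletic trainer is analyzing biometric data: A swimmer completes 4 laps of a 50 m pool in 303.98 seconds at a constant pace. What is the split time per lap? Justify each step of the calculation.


Split time = total_time / n_laps = 303.98 / 4
Split time = 75.995 s per lap

75.995 s


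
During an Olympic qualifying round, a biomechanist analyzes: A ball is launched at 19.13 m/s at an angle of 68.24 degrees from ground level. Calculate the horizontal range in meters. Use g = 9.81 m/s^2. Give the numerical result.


R = v^2 * sin(2*theta) / g
Convert angle to radians: theta = 68.24 deg = 1.191 rad
sin(2*theta) = sin(2.382) = 0.6886
R = 19.13^2 * 0.6886 / 9.81
R = 365.9569 * 0.6886 / 9.81 = 25.6882 m

25.6882 m


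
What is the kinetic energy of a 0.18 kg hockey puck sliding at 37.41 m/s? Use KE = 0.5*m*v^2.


KE = 0.5 * m * v^2
KE = 0.5 * 0.18 * 37.41^2
KE = 0.5 * 0.18 * 1399.5081 = 125.9557 J

125.9557 J


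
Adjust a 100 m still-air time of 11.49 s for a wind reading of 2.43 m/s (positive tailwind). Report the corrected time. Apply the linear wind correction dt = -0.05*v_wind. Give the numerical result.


dt = -0.05 * v_wind = -0.05 * 2.43 = -0.1215 s
t_corrected = t_still + dt = 11.49 + (-0.1215)
t_corrected = 11.3685 s

11.3685 s


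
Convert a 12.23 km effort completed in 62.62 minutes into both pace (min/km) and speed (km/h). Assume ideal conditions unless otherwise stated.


Pace = time / distance = 62.62 min / 12.23 km = 5.1202 min/km
Speed = distance / time_in_hours = 12.23 / 1.0437 hr
Speed = 11.7183 km/h

5.1202 min/km, 11.7183 km/h


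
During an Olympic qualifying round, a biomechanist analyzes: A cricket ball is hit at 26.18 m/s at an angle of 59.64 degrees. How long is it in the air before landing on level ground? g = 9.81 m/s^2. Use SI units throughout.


T = 2*v*sin(theta)/g
sin(theta) = sin(59.64 deg) = 0.8629
T = 2*26.18*0.8629 / 9.81
T = 45.1797 / 9.81 = 4.6055 s

4.6055 s


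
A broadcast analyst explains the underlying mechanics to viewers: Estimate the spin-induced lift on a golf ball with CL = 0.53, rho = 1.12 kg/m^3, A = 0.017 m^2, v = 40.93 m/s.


FM = 0.5 * CL * rho * A * v^2
FM = 0.5 * 0.53 * 1.12 * 0.017 * 40.93^2
v^2 = 1675.2649
FM = 0.5 * 0.53 * 1.12 * 0.017 * 1675.2649 = 8.4527 N

8.4527 N


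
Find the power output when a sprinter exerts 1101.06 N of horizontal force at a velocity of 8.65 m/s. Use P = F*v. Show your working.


P = F * v
P = 1101.06 * 8.65
P = 9524.169 W

9524.169 W


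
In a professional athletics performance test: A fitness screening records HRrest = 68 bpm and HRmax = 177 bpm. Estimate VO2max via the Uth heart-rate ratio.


VO2max = 15.3 * HRmax / HRrest
VO2max = 15.3 * 177 / 68
VO2max = 2708.1 / 68 = 39.825 mL/kg/min

39.825 mL/kg/min


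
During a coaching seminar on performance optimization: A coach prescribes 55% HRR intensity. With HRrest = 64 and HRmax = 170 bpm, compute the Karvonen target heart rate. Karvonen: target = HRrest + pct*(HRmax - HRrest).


Target = HRrest + pct*(HRmax - HRrest)
Heart rate reserve = HRmax - HRrest = 170 - 64 = 106 bpm
Fraction = 55% = 0.55
Target = 64 + 0.55 * 106
Target = 64 + 58.3 = 122.3 bpm

122.3 bpm


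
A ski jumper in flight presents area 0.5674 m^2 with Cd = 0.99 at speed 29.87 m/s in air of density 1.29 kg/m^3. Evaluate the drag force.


Fd = 0.5 * Cd * rho * A * v^2
Fd = 0.5 * 0.99 * 1.29 * 0.5674 * 29.87^2
v^2 = 892.2169
Fd = 0.5 * 0.99 * 1.29 * 0.5674 * 892.2169 = 323.262 N

323.262 N


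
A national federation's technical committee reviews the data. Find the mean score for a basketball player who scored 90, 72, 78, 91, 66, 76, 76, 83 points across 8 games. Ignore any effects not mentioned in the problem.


Average = sum / n
Sum = 632
Average = 632 / 8 = 79

79


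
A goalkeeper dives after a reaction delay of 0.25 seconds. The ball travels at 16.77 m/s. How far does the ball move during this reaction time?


d = v * t
d = 16.77 * 0.25
d = 4.1925 m

4.1925 m


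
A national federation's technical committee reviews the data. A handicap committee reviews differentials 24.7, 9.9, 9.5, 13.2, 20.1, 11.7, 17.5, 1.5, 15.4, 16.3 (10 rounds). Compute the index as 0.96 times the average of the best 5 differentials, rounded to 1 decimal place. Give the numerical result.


All differentials: 24.7, 9.9, 9.5, 13.2, 20.1, 11.7, 17.5, 1.5, 15.4, 16.3
Sorted: 1.5, 9.5, 9.9, 11.7, 13.2, 15.4, 16.3, 17.5, 20.1, 24.7
Best 5: 1.5, 9.5, 9.9, 11.7, 13.2
Average of best = 45.8 / 5 = 9.16
Raw index = 9.16 * 0.96 = 8.7936
Handicap index = round(8.7936, 1) = 8.8

8.8


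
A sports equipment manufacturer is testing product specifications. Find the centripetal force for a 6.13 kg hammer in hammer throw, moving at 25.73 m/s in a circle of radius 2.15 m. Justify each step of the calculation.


Fc = m * v^2 / r
v^2 = 25.73^2 = 662.0329
Fc = 6.13 * 662.0329 / 2.15
Fc = 4058.2617 / 2.15 = 1887.5636 N

1887.5636 N


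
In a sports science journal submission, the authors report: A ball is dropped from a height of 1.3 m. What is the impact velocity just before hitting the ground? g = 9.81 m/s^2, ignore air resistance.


v = sqrt(2 * g * h)
v = sqrt(2 * 9.81 * 1.3)
v = sqrt(25.506) = 5.0503 m/s

5.0503 m/s


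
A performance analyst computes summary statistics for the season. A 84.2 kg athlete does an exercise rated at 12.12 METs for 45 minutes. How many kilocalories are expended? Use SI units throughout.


kcal = MET * mass * time_hr
Convert time: 45 min = 0.75 hr
kcal = 12.12 * 84.2 * 0.75
kcal = 765.378 kcal

765.378 kcal


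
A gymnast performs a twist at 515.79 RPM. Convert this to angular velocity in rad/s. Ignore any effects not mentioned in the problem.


omega = RPM * 2 * pi / 60
omega = 515.79 * 2 * 3.14159 / 60
omega = 3240.8041 / 60 = 54.0134 rad/s

54.0134 rad/s


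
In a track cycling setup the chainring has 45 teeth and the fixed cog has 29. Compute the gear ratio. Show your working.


GR = front_teeth / rear_teeth
GR = 45 / 29
GR = 1.5517

1.5517


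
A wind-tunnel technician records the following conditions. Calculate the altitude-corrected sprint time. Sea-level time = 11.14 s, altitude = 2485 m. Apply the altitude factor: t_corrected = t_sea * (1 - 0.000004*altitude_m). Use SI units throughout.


Correction factor = 1 - 0.000004 * 2485 = 0.99006
t_corrected = t_sea * factor = 11.14 * 0.99006
t_corrected = 11.0293 s

11.0293 s


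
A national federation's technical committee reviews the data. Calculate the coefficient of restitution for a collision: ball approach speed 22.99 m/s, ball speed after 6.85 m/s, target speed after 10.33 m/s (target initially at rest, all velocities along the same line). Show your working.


e = (v2_after - v1_after) / (v1_before - v2_before)
Numerator = 10.33 - 6.85 = 3.48
Denominator = 22.99 - 0 = 22.99
e = 3.48 / 22.99 = 0.1514

0.1514


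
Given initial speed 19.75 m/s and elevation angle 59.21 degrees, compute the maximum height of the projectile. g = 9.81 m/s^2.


H = (v*sin(theta))^2 / (2*g)
vy = v*sin(theta) = 19.75 * sin(59.21 deg) = 16.9662 m/s
H = vy^2 / (2*g) = 287.8527 / (2*9.81)
H = 287.8527 / 19.62 = 14.6714 m

14.6714 m


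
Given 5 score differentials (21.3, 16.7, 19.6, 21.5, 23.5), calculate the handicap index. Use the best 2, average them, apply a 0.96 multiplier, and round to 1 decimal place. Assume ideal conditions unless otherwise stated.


All differentials: 21.3, 16.7, 19.6, 21.5, 23.5
Sorted: 16.7, 19.6, 21.3, 21.5, 23.5
Best 2: 16.7, 19.6
Average of best = 36.3 / 2 = 18.15
Raw index = 18.15 * 0.96 = 17.424
Handicap index = round(17.424, 1) = 17.4

17.4


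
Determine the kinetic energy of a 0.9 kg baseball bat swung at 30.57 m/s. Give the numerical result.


KE = 0.5 * m * v^2
KE = 0.5 * 0.9 * 30.57^2
KE = 0.5 * 0.9 * 934.5249 = 420.5362 J

420.5362 J


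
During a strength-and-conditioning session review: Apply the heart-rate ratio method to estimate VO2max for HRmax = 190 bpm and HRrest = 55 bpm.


VO2max = 15.3 * HRmax / HRrest
VO2max = 15.3 * 190 / 55
VO2max = 2907 / 55 = 52.8545 mL/kg/min

52.8545 mL/kg/min


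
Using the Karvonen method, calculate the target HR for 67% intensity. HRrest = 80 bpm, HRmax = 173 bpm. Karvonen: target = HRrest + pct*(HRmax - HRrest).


Target = HRrest + pct*(HRmax - HRrest)
Heart rate reserve = HRmax - HRrest = 173 - 80 = 93 bpm
Fraction = 67% = 0.67
Target = 80 + 0.67 * 93
Target = 80 + 62.31 = 142.31 bpm

142.31 bpm


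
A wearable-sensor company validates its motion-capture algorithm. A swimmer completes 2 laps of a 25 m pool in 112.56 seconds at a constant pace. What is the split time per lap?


Split time = total_time / n_laps = 112.56 / 2
Split time = 56.28 s per lap

56.28 s


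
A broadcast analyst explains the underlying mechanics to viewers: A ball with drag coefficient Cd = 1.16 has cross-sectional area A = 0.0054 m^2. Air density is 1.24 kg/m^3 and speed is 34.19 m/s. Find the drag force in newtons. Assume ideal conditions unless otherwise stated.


Fd = 0.5 * Cd * rho * A * v^2
Fd = 0.5 * 1.16 * 1.24 * 0.0054 * 34.19^2
v^2 = 1168.9561
Fd = 0.5 * 1.16 * 1.24 * 0.0054 * 1168.9561 = 4.5399 N

4.5399 N


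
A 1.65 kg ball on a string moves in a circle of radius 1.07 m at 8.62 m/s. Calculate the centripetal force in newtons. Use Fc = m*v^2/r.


Fc = m * v^2 / r
v^2 = 8.62^2 = 74.3044
Fc = 1.65 * 74.3044 / 1.07
Fc = 122.6023 / 1.07 = 114.5816 N

114.5816 N


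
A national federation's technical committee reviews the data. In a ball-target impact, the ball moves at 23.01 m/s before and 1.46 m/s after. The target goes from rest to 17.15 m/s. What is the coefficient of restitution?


e = (v2_after - v1_after) / (v1_before - v2_before)
Numerator = 17.15 - 1.46 = 15.69
Denominator = 23.01 - 0 = 23.01
e = 15.69 / 23.01 = 0.6819

0.6819


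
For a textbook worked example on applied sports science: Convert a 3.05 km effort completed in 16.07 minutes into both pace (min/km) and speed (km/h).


Pace = time / distance = 16.07 min / 3.05 km = 5.2689 min/km
Speed = distance / time_in_hours = 3.05 / 0.2678 hr
Speed = 11.3877 km/h

5.2689 min/km, 11.3877 km/h


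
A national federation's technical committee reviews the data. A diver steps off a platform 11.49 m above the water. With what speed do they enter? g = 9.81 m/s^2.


v = sqrt(2 * g * h)
v = sqrt(2 * 9.81 * 11.49)
v = sqrt(225.4338) = 15.0145 m/s

15.0145 m/s


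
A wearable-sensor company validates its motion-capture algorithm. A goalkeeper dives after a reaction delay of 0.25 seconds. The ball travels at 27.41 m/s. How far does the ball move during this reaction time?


d = v * t
d = 27.41 * 0.25
d = 6.8525 m

6.8525 m


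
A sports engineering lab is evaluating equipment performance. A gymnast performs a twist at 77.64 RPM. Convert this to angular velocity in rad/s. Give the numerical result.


omega = RPM * 2 * pi / 60
omega = 77.64 * 2 * 3.14159 / 60
omega = 487.8265 / 60 = 8.1304 rad/s

8.1304 rad/s


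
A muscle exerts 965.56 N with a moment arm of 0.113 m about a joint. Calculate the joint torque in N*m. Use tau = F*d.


tau = F * d
tau = 965.56 * 0.113
tau = 109.1083 N*m

109.1083 N*m


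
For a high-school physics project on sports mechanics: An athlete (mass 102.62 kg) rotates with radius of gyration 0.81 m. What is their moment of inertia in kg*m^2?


I = m * k^2
I = 102.62 * 0.81^2
I = 102.62 * 0.6561 = 67.329 kg*m^2

67.329 kg*m^2


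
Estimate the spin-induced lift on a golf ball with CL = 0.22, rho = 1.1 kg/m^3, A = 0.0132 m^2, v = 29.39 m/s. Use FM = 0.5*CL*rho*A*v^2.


FM = 0.5 * CL * rho * A * v^2
FM = 0.5 * 0.22 * 1.1 * 0.0132 * 29.39^2
v^2 = 863.7721
FM = 0.5 * 0.22 * 1.1 * 0.0132 * 863.7721 = 1.3796 N

1.3796 N


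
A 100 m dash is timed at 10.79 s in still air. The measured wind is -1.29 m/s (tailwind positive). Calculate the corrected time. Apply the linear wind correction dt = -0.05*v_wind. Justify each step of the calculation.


dt = -0.05 * v_wind = -0.05 * -1.29 = 0.0645 s
t_corrected = t_still + dt = 10.79 + (0.0645)
t_corrected = 10.8545 s

10.8545 s


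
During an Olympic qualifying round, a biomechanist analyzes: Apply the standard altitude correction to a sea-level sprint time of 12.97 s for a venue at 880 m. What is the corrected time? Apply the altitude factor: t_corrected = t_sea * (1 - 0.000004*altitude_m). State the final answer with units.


Correction factor = 1 - 0.000004 * 880 = 0.99648
t_corrected = t_sea * factor = 12.97 * 0.99648
t_corrected = 12.9243 s

12.9243 s


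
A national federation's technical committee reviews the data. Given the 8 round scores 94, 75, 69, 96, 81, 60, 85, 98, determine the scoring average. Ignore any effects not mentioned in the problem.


Average = sum / n
Sum = 658
Average = 658 / 8 = 82.25

82.25


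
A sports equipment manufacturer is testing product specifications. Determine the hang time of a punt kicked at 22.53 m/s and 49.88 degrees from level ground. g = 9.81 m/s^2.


T = 2*v*sin(theta)/g
sin(theta) = sin(49.88 deg) = 0.7647
T = 2*22.53*0.7647 / 9.81
T = 34.4572 / 9.81 = 3.5125 s

3.5125 s


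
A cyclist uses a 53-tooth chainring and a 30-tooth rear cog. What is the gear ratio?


GR = front_teeth / rear_teeth
GR = 53 / 30
GR = 1.7667

1.7667


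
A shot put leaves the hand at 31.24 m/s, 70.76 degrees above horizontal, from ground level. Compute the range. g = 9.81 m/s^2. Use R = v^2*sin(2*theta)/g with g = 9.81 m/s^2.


R = v^2 * sin(2*theta) / g
Convert angle to radians: theta = 70.76 deg = 1.235 rad
sin(2*theta) = sin(2.47) = 0.6222
R = 31.24^2 * 0.6222 / 9.81
R = 975.9376 * 0.6222 / 9.81 = 61.903 m

61.903 m


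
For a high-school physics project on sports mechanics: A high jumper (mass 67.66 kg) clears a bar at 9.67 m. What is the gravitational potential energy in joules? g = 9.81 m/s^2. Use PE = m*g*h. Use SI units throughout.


PE = m * g * h
PE = 67.66 * 9.81 * 9.67
PE = 663.7446 * 9.67 = 6418.4103 J

6418.4103 J


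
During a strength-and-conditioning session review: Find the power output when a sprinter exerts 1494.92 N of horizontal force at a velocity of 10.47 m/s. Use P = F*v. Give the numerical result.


P = F * v
P = 1494.92 * 10.47
P = 15651.8124 W

15651.8124 W


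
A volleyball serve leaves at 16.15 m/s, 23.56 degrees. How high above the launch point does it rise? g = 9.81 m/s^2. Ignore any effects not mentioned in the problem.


H = (v*sin(theta))^2 / (2*g)
vy = v*sin(theta) = 16.15 * sin(23.56 deg) = 6.4553 m/s
H = vy^2 / (2*g) = 41.6709 / (2*9.81)
H = 41.6709 / 19.62 = 2.1239 m

2.1239 m


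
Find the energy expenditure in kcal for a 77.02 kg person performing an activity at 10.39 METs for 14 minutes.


kcal = MET * mass * time_hr
Convert time: 14 min = 0.2333 hr
kcal = 10.39 * 77.02 * 0.2333
kcal = 186.7222 kcal

186.7222 kcal


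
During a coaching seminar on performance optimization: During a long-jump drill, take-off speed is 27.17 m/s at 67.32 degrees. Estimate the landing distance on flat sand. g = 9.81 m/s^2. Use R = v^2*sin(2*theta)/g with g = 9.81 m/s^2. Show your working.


R = v^2 * sin(2*theta) / g
Convert angle to radians: theta = 67.32 deg = 1.175 rad
sin(2*theta) = sin(2.3499) = 0.7115
R = 27.17^2 * 0.7115 / 9.81
R = 738.2089 * 0.7115 / 9.81 = 53.5435 m

53.5435 m


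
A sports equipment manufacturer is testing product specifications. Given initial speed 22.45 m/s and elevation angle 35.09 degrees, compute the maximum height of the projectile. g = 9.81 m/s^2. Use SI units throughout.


H = (v*sin(theta))^2 / (2*g)
vy = v*sin(theta) = 22.45 * sin(35.09 deg) = 12.9057 m/s
H = vy^2 / (2*g) = 166.5561 / (2*9.81)
H = 166.5561 / 19.62 = 8.4891 m

8.4891 m


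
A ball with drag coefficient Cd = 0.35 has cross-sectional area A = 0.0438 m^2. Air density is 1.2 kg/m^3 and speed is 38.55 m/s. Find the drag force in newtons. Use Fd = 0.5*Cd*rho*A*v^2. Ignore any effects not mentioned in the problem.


Fd = 0.5 * Cd * rho * A * v^2
Fd = 0.5 * 0.35 * 1.2 * 0.0438 * 38.55^2
v^2 = 1486.1025
Fd = 0.5 * 0.35 * 1.2 * 0.0438 * 1486.1025 = 13.6692 N

13.6692 N


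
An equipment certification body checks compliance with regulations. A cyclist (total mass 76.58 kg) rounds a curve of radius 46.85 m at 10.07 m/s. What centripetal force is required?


Fc = m * v^2 / r
v^2 = 10.07^2 = 101.4049
Fc = 76.58 * 101.4049 / 46.85
Fc = 7765.5872 / 46.85 = 165.7543 N

165.7543 N


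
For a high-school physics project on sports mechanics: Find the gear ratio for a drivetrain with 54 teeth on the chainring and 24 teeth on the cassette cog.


GR = front_teeth / rear_teeth
GR = 54 / 24
GR = 2.25

2.25


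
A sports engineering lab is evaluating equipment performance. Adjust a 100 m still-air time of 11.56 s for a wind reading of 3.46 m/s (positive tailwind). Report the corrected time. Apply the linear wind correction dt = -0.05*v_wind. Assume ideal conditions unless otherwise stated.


dt = -0.05 * v_wind = -0.05 * 3.46 = -0.173 s
t_corrected = t_still + dt = 11.56 + (-0.173)
t_corrected = 11.387 s

11.387 s


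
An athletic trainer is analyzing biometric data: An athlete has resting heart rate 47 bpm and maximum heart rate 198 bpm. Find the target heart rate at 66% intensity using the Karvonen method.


Target = HRrest + pct*(HRmax - HRrest)
Heart rate reserve = HRmax - HRrest = 198 - 47 = 151 bpm
Fraction = 66% = 0.66
Target = 47 + 0.66 * 151
Target = 47 + 99.66 = 146.66 bpm

146.66 bpm


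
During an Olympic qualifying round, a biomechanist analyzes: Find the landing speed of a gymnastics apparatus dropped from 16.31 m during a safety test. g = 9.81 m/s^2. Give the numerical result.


v = sqrt(2 * g * h)
v = sqrt(2 * 9.81 * 16.31)
v = sqrt(320.0022) = 17.8886 m/s

17.8886 m/s


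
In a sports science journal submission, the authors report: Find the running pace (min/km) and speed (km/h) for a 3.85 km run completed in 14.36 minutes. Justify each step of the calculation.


Pace = time / distance = 14.36 min / 3.85 km = 3.7299 min/km
Speed = distance / time_in_hours = 3.85 / 0.2393 hr
Speed = 16.0864 km/h

3.7299 min/km, 16.0864 km/h


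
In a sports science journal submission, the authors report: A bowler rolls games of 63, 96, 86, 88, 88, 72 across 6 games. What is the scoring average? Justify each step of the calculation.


Average = sum / n
Sum = 493
Average = 493 / 6 = 82.1667

82.1667


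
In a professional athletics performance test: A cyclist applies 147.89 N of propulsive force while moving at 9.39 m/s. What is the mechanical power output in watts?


P = F * v
P = 147.89 * 9.39
P = 1388.6871 W

1388.6871 W


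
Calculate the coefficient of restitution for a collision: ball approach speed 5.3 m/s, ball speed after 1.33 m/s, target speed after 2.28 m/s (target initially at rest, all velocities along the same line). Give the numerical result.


e = (v2_after - v1_after) / (v1_before - v2_before)
Numerator = 2.28 - 1.33 = 0.95
Denominator = 5.3 - 0 = 5.3
e = 0.95 / 5.3 = 0.1792

0.1792


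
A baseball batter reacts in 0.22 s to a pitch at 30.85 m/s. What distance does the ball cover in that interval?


d = v * t
d = 30.85 * 0.22
d = 6.787 m

6.787 m


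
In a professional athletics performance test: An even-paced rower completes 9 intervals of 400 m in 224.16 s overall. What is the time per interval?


Split time = total_time / n_laps = 224.16 / 9
Split time = 24.9067 s per lap

24.9067 s


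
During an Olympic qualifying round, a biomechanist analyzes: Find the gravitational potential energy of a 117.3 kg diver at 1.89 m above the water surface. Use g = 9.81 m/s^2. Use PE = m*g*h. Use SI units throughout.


PE = m * g * h
PE = 117.3 * 9.81 * 1.89
PE = 1150.713 * 1.89 = 2174.8476 J

2174.8476 J


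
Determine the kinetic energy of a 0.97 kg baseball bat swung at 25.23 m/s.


KE = 0.5 * m * v^2
KE = 0.5 * 0.97 * 25.23^2
KE = 0.5 * 0.97 * 636.5529 = 308.7282 J

308.7282 J


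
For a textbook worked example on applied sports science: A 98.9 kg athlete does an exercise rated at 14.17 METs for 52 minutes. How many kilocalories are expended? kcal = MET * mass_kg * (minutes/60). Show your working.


kcal = MET * mass * time_hr
Convert time: 52 min = 0.8667 hr
kcal = 14.17 * 98.9 * 0.8667
kcal = 1214.5579 kcal

1214.5579 kcal


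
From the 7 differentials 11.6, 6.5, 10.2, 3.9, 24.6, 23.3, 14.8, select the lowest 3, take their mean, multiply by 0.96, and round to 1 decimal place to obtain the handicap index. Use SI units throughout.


All differentials: 11.6, 6.5, 10.2, 3.9, 24.6, 23.3, 14.8
Sorted: 3.9, 6.5, 10.2, 11.6, 14.8, 23.3, 24.6
Best 3: 3.9, 6.5, 10.2
Average of best = 20.6 / 3 = 6.8667
Raw index = 6.8667 * 0.96 = 6.592
Handicap index = round(6.592, 1) = 6.6

6.6


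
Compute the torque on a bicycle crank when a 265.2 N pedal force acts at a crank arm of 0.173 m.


tau = F * d
tau = 265.2 * 0.173
tau = 45.8796 N*m

45.8796 N*m


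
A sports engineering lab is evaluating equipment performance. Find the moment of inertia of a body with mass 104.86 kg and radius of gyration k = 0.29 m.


I = m * k^2
I = 104.86 * 0.29^2
I = 104.86 * 0.0841 = 8.8187 kg*m^2

8.8187 kg*m^2


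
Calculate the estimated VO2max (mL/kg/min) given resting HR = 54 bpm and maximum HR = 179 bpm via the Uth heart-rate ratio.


VO2max = 15.3 * HRmax / HRrest
VO2max = 15.3 * 179 / 54
VO2max = 2738.7 / 54 = 50.7167 mL/kg/min

50.7167 mL/kg/min


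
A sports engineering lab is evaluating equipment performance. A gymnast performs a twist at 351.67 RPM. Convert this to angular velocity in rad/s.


omega = RPM * 2 * pi / 60
omega = 351.67 * 2 * 3.14159 / 60
omega = 2209.6078 / 60 = 36.8268 rad/s

36.8268 rad/s


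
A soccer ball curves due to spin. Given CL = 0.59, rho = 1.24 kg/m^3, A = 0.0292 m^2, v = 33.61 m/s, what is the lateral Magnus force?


FM = 0.5 * CL * rho * A * v^2
FM = 0.5 * 0.59 * 1.24 * 0.0292 * 33.61^2
v^2 = 1129.6321
FM = 0.5 * 0.59 * 1.24 * 0.0292 * 1129.6321 = 12.066 N

12.066 N


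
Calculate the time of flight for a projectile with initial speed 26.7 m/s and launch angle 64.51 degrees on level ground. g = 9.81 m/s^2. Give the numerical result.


T = 2*v*sin(theta)/g
sin(theta) = sin(64.51 deg) = 0.9027
T = 2*26.7*0.9027 / 9.81
T = 48.2021 / 9.81 = 4.9136 s

4.9136 s


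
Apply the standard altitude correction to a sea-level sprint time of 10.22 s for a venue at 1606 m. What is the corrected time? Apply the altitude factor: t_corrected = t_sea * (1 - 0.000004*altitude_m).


Correction factor = 1 - 0.000004 * 1606 = 0.993576
t_corrected = t_sea * factor = 10.22 * 0.993576
t_corrected = 10.1543 s

10.1543 s


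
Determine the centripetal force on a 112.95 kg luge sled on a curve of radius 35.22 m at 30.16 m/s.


Fc = m * v^2 / r
v^2 = 30.16^2 = 909.6256
Fc = 112.95 * 909.6256 / 35.22
Fc = 102742.2115 / 35.22 = 2917.1554 N

2917.1554 N


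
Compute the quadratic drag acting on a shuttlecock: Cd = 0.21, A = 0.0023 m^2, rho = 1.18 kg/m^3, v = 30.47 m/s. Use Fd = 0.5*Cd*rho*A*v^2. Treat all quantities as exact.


Fd = 0.5 * Cd * rho * A * v^2
Fd = 0.5 * 0.21 * 1.18 * 0.0023 * 30.47^2
v^2 = 928.4209
Fd = 0.5 * 0.21 * 1.18 * 0.0023 * 928.4209 = 0.2646 N

0.2646 N


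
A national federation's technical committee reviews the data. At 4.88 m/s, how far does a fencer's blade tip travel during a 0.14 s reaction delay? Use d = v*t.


d = v * t
d = 4.88 * 0.14
d = 0.6832 m

0.6832 m


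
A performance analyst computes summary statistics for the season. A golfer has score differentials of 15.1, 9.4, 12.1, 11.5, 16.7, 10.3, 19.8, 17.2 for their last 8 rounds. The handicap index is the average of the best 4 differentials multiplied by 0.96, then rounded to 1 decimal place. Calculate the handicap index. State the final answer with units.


All differentials: 15.1, 9.4, 12.1, 11.5, 16.7, 10.3, 19.8, 17.2
Sorted: 9.4, 10.3, 11.5, 12.1, 15.1, 16.7, 17.2, 19.8
Best 4: 9.4, 10.3, 11.5, 12.1
Average of best = 43.3 / 4 = 10.825
Raw index = 10.825 * 0.96 = 10.392
Handicap index = round(10.392, 1) = 10.4

10.4


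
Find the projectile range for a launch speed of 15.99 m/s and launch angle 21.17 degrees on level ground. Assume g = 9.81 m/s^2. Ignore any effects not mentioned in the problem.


R = v^2 * sin(2*theta) / g
Convert angle to radians: theta = 21.17 deg = 0.3695 rad
sin(2*theta) = sin(0.739) = 0.6735
R = 15.99^2 * 0.6735 / 9.81
R = 255.6801 * 0.6735 / 9.81 = 17.5543 m

17.5543 m


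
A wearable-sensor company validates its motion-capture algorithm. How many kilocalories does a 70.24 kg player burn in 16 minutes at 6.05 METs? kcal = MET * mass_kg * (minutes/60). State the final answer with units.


kcal = MET * mass * time_hr
Convert time: 16 min = 0.2667 hr
kcal = 6.05 * 70.24 * 0.2667
kcal = 113.3205 kcal

113.3205 kcal


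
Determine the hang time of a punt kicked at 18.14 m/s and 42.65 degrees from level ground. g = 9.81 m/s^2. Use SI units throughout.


T = 2*v*sin(theta)/g
sin(theta) = sin(42.65 deg) = 0.6775
T = 2*18.14*0.6775 / 9.81
T = 24.5804 / 9.81 = 2.5056 s

2.5056 s


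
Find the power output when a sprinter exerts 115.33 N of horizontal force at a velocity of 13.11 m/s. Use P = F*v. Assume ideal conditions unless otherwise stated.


P = F * v
P = 115.33 * 13.11
P = 1511.9763 W

1511.9763 W


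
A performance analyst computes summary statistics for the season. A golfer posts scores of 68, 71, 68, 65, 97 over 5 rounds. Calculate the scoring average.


Average = sum / n
Sum = 369
Average = 369 / 5 = 73.8

73.8


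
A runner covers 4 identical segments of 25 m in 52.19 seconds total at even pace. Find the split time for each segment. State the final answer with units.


Split time = total_time / n_laps = 52.19 / 4
Split time = 13.0475 s per lap

13.0475 s


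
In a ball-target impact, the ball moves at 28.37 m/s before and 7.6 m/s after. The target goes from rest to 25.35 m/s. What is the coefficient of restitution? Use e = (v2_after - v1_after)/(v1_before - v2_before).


e = (v2_after - v1_after) / (v1_before - v2_before)
Numerator = 25.35 - 7.6 = 17.75
Denominator = 28.37 - 0 = 28.37
e = 17.75 / 28.37 = 0.6257

0.6257


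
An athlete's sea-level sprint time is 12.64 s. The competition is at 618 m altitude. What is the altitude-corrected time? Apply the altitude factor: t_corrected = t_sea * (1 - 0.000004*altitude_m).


Correction factor = 1 - 0.000004 * 618 = 0.997528
t_corrected = t_sea * factor = 12.64 * 0.997528
t_corrected = 12.6088 s

12.6088 s


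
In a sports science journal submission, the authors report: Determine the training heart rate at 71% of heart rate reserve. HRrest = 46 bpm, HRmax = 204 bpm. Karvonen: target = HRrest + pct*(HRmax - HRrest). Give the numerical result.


Target = HRrest + pct*(HRmax - HRrest)
Heart rate reserve = HRmax - HRrest = 204 - 46 = 158 bpm
Fraction = 71% = 0.71
Target = 46 + 0.71 * 158
Target = 46 + 112.18 = 158.18 bpm

158.18 bpm


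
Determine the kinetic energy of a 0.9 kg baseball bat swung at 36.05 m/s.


KE = 0.5 * m * v^2
KE = 0.5 * 0.9 * 36.05^2
KE = 0.5 * 0.9 * 1299.6025 = 584.8211 J

584.8211 J


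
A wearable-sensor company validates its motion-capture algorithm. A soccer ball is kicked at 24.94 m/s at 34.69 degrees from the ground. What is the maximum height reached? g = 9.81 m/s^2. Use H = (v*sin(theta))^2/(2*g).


H = (v*sin(theta))^2 / (2*g)
vy = v*sin(theta) = 24.94 * sin(34.69 deg) = 14.1943 m/s
H = vy^2 / (2*g) = 201.4768 / (2*9.81)
H = 201.4768 / 19.62 = 10.269 m

10.269 m


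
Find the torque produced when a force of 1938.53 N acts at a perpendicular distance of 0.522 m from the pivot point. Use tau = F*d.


tau = F * d
tau = 1938.53 * 0.522
tau = 1011.9127 N*m

1011.9127 N*m


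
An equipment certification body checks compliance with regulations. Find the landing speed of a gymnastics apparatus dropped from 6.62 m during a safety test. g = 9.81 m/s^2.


v = sqrt(2 * g * h)
v = sqrt(2 * 9.81 * 6.62)
v = sqrt(129.8844) = 11.3967 m/s

11.3967 m/s


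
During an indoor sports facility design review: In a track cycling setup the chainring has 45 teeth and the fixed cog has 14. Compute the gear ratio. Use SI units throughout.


GR = front_teeth / rear_teeth
GR = 45 / 14
GR = 3.2143

3.2143


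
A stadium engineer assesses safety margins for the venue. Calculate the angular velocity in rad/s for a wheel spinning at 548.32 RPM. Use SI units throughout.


omega = RPM * 2 * pi / 60
omega = 548.32 * 2 * 3.14159 / 60
omega = 3445.1962 / 60 = 57.4199 rad/s

57.4199 rad/s


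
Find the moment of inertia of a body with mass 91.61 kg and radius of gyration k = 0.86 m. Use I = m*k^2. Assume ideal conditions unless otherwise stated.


I = m * k^2
I = 91.61 * 0.86^2
I = 91.61 * 0.7396 = 67.7548 kg*m^2

67.7548 kg*m^2


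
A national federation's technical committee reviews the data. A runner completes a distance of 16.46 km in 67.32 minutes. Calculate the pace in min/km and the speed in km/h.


Pace = time / distance = 67.32 min / 16.46 km = 4.0899 min/km
Speed = distance / time_in_hours = 16.46 / 1.122 hr
Speed = 14.6702 km/h

4.0899 min/km, 14.6702 km/h


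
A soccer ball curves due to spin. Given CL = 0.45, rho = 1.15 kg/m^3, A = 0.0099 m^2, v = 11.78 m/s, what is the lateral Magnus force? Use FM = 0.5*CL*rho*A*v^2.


FM = 0.5 * CL * rho * A * v^2
FM = 0.5 * 0.45 * 1.15 * 0.0099 * 11.78^2
v^2 = 138.7684
FM = 0.5 * 0.45 * 1.15 * 0.0099 * 138.7684 = 0.3555 N

0.3555 N


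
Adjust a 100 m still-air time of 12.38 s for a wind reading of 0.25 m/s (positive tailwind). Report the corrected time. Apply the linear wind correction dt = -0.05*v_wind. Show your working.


dt = -0.05 * v_wind = -0.05 * 0.25 = -0.0125 s
t_corrected = t_still + dt = 12.38 + (-0.0125)
t_corrected = 12.3675 s

12.3675 s


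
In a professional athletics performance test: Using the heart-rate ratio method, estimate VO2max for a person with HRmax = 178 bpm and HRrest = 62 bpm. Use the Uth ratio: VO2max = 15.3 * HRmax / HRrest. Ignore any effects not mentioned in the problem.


VO2max = 15.3 * HRmax / HRrest
VO2max = 15.3 * 178 / 62
VO2max = 2723.4 / 62 = 43.9258 mL/kg/min

43.9258 mL/kg/min


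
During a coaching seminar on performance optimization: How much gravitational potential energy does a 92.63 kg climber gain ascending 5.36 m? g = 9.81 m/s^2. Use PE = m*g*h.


PE = m * g * h
PE = 92.63 * 9.81 * 5.36
PE = 908.7003 * 5.36 = 4870.6336 J

4870.6336 J


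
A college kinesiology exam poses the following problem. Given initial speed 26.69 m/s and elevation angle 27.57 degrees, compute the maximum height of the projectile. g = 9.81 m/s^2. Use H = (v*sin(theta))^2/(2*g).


H = (v*sin(theta))^2 / (2*g)
vy = v*sin(theta) = 26.69 * sin(27.57 deg) = 12.353 m/s
H = vy^2 / (2*g) = 152.5962 / (2*9.81)
H = 152.5962 / 19.62 = 7.7776 m

7.7776 m


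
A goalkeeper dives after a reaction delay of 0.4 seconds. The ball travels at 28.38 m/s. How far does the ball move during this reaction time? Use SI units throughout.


d = v * t
d = 28.38 * 0.4
d = 11.352 m

11.352 m


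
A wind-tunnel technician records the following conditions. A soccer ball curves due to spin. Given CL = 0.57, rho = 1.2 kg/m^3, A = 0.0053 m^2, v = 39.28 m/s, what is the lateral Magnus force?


FM = 0.5 * CL * rho * A * v^2
FM = 0.5 * 0.57 * 1.2 * 0.0053 * 39.28^2
v^2 = 1542.9184
FM = 0.5 * 0.57 * 1.2 * 0.0053 * 1542.9184 = 2.7967 N

2.7967 N


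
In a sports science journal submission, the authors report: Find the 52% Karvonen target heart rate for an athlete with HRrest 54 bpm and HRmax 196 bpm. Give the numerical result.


Target = HRrest + pct*(HRmax - HRrest)
Heart rate reserve = HRmax - HRrest = 196 - 54 = 142 bpm
Fraction = 52% = 0.52
Target = 54 + 0.52 * 142
Target = 54 + 73.84 = 127.84 bpm

127.84 bpm


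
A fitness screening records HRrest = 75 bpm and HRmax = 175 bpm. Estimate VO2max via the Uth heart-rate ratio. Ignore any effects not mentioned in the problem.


VO2max = 15.3 * HRmax / HRrest
VO2max = 15.3 * 175 / 75
VO2max = 2677.5 / 75 = 35.7 mL/kg/min

35.7 mL/kg/min


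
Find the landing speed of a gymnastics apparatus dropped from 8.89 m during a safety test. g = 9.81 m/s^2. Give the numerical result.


v = sqrt(2 * g * h)
v = sqrt(2 * 9.81 * 8.89)
v = sqrt(174.4218) = 13.2069 m/s

13.2069 m/s


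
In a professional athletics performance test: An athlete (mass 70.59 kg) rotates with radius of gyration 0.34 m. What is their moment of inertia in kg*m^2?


I = m * k^2
I = 70.59 * 0.34^2
I = 70.59 * 0.1156 = 8.1602 kg*m^2

8.1602 kg*m^2


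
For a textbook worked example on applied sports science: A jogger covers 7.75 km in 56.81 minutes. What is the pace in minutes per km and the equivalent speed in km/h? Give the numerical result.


Pace = time / distance = 56.81 min / 7.75 km = 7.3303 min/km
Speed = distance / time_in_hours = 7.75 / 0.9468 hr
Speed = 8.1852 km/h

7.3303 min/km, 8.1852 km/h
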